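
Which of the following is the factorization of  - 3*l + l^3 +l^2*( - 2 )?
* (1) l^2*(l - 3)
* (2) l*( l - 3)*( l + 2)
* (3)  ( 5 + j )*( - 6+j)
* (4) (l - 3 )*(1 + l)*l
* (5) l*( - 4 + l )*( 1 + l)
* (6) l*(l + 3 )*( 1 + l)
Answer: 4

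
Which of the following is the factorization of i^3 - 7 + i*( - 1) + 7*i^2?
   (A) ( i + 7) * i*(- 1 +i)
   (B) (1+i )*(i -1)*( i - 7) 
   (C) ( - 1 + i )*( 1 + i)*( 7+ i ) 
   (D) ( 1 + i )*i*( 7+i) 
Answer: C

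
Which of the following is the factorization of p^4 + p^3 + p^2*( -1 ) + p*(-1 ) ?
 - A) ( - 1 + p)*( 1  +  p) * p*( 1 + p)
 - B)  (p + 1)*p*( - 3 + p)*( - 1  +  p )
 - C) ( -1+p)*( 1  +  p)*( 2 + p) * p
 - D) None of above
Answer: A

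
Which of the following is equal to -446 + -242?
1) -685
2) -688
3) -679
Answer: 2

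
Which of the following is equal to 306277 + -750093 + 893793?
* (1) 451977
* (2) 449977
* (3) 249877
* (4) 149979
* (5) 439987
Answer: 2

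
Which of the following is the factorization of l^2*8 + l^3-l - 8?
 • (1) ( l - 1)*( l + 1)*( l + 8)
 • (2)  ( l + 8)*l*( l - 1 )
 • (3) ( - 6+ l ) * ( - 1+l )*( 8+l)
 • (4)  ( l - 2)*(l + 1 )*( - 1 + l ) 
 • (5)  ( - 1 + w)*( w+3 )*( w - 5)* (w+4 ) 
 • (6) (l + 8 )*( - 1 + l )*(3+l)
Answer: 1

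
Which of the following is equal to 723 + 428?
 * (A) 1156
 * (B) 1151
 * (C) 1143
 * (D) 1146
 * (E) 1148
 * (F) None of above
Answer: B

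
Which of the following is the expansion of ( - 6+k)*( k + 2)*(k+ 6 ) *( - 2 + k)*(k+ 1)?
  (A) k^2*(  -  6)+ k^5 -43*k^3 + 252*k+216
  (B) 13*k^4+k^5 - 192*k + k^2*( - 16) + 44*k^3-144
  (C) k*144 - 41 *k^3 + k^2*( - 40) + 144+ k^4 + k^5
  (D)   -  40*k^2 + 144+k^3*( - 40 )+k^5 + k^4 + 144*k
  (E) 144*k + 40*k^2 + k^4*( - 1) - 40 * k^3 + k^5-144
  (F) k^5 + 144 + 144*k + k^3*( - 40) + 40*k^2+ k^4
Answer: D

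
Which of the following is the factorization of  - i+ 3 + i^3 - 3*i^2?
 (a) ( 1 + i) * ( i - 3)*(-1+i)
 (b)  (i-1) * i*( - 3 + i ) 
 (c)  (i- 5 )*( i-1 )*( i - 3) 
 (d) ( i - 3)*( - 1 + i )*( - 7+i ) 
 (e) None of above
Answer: a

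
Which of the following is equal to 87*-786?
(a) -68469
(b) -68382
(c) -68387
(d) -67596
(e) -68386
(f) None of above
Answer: b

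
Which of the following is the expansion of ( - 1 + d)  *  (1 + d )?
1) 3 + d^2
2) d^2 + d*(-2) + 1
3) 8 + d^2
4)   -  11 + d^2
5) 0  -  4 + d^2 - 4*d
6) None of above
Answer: 6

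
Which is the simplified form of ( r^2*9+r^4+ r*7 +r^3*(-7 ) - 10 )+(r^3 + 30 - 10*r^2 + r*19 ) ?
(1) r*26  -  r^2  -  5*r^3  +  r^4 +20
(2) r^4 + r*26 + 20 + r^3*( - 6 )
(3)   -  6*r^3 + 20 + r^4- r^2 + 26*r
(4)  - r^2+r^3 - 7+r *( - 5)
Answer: 3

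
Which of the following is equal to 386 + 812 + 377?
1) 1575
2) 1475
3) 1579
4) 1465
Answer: 1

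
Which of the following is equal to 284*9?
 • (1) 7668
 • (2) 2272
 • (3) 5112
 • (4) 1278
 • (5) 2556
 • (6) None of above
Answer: 5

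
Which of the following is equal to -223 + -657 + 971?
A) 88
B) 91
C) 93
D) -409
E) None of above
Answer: B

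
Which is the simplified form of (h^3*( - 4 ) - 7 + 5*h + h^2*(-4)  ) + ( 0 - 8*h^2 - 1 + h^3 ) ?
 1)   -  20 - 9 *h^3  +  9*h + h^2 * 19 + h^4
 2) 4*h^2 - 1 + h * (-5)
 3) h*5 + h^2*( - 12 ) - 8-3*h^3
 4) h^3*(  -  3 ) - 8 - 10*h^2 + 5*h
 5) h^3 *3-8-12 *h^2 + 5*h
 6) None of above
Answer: 3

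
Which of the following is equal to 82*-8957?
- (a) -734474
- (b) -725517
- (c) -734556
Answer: a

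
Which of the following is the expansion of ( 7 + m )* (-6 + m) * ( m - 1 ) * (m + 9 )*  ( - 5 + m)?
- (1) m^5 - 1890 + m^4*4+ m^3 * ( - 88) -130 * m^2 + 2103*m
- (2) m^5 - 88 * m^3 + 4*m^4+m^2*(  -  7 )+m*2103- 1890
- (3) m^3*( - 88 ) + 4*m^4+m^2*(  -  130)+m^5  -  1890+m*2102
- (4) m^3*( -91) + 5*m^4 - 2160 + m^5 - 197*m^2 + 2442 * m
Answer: 1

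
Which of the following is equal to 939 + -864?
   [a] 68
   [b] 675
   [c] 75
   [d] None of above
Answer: c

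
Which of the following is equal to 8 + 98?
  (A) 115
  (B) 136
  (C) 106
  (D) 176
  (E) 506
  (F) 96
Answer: C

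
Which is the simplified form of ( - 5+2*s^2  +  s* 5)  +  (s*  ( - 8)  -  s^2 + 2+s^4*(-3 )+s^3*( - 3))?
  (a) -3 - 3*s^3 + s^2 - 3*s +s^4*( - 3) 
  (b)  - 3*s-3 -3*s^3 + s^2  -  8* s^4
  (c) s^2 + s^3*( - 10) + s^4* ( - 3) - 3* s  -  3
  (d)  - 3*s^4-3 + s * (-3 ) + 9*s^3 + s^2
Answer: a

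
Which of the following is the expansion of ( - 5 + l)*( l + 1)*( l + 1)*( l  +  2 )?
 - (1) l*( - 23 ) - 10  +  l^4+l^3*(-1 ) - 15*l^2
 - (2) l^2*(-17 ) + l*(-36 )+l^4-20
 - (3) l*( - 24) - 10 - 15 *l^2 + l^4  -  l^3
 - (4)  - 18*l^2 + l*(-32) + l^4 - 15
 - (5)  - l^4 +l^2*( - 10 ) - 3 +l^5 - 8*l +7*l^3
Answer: 1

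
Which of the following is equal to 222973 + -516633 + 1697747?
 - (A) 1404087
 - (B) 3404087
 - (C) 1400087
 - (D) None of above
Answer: A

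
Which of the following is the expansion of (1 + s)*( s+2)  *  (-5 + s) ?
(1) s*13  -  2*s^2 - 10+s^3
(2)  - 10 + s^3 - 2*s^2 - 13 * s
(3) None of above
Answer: 2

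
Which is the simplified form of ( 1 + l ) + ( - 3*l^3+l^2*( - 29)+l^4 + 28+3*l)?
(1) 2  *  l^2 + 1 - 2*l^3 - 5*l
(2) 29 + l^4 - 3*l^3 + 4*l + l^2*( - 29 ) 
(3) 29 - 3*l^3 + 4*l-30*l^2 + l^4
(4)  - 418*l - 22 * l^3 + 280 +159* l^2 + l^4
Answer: 2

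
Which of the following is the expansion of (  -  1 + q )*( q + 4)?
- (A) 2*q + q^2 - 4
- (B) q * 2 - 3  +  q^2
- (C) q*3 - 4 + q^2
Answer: C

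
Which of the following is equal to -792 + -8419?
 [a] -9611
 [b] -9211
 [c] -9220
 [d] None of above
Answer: b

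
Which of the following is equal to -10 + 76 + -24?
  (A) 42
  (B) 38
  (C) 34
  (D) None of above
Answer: A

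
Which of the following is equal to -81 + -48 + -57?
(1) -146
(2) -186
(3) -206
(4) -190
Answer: 2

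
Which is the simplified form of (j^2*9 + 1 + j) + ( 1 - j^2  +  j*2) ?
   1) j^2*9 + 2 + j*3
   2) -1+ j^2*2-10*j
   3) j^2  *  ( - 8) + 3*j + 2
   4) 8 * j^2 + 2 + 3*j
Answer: 4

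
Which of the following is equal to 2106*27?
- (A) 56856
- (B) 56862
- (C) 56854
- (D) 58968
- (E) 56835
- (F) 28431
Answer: B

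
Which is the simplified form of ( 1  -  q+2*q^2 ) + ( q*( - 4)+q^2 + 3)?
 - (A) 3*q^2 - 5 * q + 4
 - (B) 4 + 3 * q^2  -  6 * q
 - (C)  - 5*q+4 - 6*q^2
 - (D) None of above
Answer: A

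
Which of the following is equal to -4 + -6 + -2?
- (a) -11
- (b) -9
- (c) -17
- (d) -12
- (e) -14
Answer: d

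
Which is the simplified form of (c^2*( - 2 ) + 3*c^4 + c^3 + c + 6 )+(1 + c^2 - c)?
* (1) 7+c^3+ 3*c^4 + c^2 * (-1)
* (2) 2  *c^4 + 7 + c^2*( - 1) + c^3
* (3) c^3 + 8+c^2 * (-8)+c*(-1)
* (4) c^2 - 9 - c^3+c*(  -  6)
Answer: 1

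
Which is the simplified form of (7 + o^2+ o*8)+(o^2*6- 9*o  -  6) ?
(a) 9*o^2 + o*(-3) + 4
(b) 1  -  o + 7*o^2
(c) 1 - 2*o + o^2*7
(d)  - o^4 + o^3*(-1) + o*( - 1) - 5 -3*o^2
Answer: b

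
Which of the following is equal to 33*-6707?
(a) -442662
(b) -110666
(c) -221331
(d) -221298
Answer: c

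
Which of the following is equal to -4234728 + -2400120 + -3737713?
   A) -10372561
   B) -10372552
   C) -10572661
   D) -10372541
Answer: A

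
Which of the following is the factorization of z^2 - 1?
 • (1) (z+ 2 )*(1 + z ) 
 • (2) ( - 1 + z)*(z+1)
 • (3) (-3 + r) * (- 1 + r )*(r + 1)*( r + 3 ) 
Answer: 2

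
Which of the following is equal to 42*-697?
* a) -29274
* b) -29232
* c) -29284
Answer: a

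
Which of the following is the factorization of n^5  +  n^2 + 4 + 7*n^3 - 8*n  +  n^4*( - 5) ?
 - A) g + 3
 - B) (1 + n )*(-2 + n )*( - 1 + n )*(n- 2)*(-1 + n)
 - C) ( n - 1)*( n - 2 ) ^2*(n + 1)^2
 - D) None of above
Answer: B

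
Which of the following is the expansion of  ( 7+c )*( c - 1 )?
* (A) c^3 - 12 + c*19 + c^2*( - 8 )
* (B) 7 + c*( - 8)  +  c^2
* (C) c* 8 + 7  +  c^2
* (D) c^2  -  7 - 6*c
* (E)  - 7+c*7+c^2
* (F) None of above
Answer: F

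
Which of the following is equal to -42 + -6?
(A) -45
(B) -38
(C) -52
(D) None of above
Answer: D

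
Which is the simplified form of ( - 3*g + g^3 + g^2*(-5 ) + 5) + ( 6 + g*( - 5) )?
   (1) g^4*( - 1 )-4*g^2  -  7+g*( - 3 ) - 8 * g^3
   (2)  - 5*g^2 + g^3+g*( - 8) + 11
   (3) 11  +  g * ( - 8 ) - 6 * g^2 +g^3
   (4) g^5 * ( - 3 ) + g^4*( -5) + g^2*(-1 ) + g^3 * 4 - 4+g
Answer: 2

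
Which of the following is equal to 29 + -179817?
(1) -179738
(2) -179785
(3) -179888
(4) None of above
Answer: 4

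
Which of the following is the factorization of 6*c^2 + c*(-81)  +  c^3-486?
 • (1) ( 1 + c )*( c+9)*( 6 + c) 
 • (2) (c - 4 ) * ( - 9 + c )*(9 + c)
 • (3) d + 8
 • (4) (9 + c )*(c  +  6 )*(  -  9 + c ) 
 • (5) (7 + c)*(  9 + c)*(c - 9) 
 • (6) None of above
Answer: 4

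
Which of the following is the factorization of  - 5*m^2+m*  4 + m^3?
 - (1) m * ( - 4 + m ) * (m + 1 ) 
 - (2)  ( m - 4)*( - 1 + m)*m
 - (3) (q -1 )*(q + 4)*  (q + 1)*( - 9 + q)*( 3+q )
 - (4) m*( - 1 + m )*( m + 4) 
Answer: 2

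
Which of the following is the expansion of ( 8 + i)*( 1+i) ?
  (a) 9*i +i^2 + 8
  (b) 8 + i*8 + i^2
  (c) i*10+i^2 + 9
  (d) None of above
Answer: a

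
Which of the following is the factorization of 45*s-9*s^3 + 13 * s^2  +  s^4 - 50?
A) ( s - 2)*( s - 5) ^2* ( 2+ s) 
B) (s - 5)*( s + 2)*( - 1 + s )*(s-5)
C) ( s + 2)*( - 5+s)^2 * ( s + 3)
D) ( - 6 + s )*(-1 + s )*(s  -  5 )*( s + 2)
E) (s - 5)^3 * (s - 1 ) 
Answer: B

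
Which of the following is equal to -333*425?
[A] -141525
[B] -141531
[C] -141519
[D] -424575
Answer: A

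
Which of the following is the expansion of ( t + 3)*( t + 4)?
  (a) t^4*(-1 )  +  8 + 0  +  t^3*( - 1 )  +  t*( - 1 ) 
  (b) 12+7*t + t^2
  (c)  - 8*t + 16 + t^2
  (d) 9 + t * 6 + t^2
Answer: b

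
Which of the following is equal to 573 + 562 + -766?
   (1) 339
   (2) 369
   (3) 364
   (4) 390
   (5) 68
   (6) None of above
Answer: 2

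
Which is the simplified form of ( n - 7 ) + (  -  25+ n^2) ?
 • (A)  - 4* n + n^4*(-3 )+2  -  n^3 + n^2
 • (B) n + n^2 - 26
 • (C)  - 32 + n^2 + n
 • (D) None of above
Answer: C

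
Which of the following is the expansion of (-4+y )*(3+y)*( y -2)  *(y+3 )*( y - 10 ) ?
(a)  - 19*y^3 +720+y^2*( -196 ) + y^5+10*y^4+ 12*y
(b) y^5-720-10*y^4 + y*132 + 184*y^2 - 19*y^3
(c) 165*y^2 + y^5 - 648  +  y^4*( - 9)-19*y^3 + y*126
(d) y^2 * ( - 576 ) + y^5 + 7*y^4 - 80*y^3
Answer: b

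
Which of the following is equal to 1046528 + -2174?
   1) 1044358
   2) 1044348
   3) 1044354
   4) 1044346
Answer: 3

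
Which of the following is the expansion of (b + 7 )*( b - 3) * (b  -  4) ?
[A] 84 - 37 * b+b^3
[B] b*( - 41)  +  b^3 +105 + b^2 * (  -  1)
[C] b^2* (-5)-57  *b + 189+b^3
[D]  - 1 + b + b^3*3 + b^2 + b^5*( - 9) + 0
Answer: A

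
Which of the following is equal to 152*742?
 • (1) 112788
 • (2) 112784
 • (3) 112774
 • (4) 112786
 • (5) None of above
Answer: 2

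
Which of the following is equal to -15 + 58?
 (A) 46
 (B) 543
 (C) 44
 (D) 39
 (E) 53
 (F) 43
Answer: F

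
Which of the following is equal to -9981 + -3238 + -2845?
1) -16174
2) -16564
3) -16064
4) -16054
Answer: 3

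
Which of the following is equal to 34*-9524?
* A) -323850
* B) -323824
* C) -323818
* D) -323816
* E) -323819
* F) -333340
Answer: D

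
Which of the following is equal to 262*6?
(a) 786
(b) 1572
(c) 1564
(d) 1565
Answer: b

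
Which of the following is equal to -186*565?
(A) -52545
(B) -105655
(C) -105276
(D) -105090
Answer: D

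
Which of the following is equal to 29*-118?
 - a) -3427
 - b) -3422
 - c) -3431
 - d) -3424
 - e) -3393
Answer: b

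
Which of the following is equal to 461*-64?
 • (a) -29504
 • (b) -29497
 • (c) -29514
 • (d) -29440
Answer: a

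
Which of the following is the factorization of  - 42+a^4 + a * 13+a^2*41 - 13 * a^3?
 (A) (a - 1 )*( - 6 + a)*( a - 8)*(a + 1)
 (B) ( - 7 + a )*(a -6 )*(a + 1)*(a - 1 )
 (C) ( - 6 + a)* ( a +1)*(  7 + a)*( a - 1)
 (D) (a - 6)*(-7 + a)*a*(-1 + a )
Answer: B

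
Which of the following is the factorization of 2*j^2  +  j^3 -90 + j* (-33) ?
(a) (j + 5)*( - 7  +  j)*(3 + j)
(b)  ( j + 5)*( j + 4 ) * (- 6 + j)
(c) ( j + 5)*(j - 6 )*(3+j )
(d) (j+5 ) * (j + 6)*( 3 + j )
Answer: c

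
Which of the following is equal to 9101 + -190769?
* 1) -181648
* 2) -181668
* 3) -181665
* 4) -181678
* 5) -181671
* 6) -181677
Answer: 2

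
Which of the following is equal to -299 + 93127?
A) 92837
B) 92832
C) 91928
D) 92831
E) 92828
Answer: E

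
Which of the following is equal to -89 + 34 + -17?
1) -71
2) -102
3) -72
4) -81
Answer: 3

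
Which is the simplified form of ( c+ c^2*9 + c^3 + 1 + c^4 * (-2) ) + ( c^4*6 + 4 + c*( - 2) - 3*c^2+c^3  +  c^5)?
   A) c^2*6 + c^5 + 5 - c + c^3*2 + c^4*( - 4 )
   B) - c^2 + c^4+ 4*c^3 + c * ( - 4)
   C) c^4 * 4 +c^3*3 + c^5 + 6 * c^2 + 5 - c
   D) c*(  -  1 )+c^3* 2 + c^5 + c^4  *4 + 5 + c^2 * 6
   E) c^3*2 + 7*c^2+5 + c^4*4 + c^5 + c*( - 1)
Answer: D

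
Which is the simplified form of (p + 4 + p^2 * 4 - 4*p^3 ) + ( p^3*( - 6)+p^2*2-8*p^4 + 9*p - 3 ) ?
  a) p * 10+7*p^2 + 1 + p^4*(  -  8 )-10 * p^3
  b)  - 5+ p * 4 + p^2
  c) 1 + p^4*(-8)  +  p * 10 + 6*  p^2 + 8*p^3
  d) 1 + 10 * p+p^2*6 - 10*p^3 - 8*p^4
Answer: d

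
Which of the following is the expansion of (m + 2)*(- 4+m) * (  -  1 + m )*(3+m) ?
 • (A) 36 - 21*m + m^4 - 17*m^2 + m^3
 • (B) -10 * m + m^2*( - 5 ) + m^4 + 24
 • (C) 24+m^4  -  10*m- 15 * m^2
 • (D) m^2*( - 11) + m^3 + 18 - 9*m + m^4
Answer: C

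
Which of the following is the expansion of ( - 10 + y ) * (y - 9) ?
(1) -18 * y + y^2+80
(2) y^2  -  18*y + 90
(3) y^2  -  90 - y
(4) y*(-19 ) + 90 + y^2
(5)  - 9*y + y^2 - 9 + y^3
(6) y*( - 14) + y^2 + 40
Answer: 4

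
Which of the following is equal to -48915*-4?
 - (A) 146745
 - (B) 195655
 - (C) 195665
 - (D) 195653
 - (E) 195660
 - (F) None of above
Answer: E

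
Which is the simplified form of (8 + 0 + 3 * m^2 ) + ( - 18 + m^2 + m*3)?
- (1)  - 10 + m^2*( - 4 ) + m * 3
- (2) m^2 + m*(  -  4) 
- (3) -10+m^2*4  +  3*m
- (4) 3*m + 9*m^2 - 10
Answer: 3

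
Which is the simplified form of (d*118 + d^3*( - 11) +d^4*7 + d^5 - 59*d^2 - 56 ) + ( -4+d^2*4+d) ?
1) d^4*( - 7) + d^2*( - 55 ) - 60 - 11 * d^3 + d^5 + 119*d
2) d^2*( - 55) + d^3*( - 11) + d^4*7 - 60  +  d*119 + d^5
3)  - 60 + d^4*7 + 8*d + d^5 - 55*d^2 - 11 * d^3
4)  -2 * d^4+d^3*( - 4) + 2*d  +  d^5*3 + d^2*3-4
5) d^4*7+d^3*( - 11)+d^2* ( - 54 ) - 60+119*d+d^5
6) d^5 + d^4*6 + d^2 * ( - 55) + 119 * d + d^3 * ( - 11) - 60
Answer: 2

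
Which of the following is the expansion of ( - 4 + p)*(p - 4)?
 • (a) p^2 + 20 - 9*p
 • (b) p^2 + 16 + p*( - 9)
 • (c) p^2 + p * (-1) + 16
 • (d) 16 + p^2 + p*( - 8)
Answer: d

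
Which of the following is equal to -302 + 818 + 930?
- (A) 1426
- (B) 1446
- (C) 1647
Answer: B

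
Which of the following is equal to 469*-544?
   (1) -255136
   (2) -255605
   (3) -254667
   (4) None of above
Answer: 1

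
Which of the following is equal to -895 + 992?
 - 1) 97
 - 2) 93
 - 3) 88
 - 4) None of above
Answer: 1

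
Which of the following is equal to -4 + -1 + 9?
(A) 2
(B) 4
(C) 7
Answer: B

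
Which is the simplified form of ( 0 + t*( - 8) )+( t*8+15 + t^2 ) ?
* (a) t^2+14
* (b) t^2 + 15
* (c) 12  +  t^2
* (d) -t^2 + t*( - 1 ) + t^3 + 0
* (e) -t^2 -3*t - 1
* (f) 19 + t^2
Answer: b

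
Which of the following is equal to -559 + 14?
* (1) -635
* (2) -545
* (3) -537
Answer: 2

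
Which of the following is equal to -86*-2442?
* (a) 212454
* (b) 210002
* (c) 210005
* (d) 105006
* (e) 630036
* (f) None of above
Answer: f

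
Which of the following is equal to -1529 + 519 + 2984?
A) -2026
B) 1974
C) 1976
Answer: B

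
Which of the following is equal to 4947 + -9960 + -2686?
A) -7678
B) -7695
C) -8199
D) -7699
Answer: D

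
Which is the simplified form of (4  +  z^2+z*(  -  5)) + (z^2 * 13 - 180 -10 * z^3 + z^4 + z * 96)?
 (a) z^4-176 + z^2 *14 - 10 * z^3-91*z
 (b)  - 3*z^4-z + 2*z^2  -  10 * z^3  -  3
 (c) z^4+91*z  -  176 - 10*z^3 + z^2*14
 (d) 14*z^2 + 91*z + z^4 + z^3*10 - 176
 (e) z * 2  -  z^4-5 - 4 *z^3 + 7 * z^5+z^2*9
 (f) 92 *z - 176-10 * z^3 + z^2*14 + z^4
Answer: c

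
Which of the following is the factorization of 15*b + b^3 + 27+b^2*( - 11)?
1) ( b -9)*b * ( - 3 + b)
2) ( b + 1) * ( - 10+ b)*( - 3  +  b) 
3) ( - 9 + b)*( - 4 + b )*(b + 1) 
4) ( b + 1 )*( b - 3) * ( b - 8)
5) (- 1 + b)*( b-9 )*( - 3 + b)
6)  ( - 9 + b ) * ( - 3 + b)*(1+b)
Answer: 6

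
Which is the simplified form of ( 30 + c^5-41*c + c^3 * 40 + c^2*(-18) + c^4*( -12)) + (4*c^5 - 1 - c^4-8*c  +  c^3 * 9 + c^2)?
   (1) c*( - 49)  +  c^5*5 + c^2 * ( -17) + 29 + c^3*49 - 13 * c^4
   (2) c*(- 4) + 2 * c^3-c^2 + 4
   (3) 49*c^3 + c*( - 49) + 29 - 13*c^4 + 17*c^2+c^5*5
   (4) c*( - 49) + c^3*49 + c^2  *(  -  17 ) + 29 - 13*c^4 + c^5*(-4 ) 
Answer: 1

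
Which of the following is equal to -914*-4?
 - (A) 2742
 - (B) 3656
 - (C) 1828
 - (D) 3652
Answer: B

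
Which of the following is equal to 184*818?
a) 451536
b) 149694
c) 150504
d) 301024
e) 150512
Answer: e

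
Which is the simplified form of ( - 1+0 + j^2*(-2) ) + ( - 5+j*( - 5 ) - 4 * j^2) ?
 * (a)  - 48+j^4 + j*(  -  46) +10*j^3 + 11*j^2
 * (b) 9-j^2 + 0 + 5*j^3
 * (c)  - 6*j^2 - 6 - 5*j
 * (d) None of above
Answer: c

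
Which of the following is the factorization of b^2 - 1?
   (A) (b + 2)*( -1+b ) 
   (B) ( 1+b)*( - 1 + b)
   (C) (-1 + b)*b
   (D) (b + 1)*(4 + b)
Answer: B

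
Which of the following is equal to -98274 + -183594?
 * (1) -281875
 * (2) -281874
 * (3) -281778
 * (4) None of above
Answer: 4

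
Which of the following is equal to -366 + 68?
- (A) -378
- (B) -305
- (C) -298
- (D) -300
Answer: C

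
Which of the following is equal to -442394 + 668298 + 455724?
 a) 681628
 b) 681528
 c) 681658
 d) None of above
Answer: a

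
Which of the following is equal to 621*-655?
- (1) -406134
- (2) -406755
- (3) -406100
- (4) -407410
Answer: 2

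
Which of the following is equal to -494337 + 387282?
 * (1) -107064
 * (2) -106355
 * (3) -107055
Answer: 3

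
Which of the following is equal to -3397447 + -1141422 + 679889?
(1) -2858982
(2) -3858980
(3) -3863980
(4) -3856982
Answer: 2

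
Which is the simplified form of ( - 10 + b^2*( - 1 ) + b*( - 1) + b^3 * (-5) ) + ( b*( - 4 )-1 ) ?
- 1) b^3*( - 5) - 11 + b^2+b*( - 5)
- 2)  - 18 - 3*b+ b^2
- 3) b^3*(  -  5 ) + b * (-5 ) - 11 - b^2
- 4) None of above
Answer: 3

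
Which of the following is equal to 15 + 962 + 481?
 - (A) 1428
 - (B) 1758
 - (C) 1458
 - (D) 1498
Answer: C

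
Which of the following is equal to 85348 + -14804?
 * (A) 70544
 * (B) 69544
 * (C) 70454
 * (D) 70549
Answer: A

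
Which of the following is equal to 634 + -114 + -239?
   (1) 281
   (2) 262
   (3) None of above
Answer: 1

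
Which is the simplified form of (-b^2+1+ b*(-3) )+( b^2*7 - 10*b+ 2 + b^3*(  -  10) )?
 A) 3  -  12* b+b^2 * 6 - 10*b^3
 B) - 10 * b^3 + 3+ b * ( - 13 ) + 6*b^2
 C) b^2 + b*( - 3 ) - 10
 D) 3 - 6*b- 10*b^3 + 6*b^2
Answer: B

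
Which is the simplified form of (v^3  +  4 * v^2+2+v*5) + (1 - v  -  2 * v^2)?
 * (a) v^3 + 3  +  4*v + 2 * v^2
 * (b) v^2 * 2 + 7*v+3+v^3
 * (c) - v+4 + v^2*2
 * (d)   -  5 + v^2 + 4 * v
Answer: a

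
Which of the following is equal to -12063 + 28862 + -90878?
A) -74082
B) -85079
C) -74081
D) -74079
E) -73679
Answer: D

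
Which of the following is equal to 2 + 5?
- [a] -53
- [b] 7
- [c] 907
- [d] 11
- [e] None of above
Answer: b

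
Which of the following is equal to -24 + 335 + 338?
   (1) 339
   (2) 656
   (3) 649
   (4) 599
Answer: 3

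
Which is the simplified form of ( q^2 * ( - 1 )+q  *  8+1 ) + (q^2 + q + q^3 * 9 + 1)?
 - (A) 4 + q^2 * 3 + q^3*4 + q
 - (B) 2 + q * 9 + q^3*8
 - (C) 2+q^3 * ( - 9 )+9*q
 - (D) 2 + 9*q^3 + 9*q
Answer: D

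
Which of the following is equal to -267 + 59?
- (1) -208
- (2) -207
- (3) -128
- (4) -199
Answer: 1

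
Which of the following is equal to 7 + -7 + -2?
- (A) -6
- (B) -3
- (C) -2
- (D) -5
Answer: C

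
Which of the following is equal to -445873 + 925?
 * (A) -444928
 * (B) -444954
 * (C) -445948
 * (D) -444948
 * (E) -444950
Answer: D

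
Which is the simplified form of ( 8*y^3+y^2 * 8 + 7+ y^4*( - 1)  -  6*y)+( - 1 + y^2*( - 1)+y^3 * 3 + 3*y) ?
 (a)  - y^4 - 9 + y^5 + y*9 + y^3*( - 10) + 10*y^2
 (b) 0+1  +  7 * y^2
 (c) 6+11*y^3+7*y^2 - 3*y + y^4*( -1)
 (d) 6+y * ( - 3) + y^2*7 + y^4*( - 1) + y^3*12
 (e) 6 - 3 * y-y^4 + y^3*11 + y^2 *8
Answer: c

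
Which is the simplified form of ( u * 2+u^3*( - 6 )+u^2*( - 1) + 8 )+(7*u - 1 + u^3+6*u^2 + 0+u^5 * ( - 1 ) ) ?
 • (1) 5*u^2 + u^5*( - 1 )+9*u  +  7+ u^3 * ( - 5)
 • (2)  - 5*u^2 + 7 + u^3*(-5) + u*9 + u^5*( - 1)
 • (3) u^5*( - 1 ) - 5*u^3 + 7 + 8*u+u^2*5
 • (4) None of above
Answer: 1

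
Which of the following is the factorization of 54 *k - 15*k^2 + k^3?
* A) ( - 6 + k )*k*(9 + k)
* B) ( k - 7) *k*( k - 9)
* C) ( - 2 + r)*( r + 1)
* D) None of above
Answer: D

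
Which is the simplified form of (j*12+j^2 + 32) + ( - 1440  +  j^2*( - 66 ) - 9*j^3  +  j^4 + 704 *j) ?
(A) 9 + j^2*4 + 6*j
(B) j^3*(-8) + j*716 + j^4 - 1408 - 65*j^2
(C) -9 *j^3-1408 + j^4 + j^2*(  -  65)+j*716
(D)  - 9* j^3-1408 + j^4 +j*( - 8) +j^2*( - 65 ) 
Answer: C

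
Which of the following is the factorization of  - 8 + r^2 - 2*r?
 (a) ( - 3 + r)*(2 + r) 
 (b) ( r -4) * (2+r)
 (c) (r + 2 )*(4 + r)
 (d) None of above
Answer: b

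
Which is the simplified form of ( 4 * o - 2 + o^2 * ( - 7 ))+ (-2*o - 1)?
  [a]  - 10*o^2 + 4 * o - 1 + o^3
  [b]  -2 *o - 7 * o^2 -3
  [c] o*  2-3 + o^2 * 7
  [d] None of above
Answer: d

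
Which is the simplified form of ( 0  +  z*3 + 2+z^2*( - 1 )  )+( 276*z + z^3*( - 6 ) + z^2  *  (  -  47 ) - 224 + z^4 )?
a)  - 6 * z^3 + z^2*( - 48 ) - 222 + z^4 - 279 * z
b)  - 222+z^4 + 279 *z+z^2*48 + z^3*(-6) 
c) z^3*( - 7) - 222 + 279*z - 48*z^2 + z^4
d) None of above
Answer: d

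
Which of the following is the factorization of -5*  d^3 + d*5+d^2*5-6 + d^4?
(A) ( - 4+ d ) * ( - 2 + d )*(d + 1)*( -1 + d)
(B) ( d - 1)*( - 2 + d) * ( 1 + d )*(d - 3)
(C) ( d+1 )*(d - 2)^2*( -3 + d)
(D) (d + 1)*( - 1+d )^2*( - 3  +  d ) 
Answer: B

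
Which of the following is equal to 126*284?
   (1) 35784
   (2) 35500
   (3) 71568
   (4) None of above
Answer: 1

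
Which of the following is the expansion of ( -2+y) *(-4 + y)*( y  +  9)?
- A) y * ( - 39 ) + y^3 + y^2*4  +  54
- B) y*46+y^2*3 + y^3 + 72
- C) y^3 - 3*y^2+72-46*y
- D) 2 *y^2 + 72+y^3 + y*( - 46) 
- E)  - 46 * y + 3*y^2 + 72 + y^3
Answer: E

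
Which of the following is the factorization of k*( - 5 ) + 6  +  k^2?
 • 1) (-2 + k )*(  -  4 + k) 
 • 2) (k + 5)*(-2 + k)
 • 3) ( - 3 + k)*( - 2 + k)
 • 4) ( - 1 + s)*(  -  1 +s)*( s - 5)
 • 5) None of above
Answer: 3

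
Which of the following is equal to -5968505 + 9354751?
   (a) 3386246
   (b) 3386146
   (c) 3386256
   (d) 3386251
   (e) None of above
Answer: a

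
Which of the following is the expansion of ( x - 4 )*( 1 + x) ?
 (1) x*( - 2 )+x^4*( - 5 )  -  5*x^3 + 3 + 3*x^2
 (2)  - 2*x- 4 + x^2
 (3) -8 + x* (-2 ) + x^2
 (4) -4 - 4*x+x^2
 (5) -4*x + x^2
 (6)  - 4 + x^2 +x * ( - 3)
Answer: 6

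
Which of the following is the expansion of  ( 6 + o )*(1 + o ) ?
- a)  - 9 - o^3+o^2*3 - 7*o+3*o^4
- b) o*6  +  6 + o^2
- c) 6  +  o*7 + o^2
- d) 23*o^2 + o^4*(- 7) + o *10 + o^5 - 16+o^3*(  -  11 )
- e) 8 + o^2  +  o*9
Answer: c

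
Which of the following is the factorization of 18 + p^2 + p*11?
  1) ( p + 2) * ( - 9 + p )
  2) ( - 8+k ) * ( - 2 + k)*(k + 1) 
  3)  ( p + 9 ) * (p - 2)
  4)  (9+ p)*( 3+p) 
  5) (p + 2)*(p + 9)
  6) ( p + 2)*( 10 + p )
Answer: 5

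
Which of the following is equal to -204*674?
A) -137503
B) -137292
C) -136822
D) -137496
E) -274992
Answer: D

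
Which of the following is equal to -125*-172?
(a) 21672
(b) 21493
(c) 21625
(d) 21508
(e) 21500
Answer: e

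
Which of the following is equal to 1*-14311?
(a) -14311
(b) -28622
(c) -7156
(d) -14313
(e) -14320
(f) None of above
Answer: a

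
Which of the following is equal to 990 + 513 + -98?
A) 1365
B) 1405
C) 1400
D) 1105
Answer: B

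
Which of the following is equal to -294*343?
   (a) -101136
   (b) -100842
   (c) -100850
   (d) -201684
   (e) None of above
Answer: b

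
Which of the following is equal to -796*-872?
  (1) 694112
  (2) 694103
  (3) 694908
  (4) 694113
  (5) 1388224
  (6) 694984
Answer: 1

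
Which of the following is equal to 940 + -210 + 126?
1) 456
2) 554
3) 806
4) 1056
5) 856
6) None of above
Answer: 5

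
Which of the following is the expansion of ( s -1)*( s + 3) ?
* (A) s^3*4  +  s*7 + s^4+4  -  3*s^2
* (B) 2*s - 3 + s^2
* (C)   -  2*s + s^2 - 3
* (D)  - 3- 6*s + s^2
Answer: B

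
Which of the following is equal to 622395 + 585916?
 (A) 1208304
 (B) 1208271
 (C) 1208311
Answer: C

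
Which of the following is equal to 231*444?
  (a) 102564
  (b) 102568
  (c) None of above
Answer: a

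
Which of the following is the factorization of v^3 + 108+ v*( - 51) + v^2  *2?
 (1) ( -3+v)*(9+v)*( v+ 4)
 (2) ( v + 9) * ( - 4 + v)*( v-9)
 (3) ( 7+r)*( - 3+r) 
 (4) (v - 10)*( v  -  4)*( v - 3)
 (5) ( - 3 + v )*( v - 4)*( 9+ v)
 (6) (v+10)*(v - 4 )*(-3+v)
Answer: 5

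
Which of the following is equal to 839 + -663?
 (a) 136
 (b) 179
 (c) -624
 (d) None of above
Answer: d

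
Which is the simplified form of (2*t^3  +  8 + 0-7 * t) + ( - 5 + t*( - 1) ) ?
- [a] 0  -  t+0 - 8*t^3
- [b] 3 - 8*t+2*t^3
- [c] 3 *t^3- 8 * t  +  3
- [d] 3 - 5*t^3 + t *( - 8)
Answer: b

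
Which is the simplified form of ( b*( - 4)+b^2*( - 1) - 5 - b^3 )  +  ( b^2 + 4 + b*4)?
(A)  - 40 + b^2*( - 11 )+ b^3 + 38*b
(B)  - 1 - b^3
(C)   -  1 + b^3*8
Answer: B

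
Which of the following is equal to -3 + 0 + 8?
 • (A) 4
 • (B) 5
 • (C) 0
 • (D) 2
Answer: B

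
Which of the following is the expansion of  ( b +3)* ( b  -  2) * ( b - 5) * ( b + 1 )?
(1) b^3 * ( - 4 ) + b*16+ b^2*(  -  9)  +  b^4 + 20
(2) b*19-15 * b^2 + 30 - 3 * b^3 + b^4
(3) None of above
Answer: 2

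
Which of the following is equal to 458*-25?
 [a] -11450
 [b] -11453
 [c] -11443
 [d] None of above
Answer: a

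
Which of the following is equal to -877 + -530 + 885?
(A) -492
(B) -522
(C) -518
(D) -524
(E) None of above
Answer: B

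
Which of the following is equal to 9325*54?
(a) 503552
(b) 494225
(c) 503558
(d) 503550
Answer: d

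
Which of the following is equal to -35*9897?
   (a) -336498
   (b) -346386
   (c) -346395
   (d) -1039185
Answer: c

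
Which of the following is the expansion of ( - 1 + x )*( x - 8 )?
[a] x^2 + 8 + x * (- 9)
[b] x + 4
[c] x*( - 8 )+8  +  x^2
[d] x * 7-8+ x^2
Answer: a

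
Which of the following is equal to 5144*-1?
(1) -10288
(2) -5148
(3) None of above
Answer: 3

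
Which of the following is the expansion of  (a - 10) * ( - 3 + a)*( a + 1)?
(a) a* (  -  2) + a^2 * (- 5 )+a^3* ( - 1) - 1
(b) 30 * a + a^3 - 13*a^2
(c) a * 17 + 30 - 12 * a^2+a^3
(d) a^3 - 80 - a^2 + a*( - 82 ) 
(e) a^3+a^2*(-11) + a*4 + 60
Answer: c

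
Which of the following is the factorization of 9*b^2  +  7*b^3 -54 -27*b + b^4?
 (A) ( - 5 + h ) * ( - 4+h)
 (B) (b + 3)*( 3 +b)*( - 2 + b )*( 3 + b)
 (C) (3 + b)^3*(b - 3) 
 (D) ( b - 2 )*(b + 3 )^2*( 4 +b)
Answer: B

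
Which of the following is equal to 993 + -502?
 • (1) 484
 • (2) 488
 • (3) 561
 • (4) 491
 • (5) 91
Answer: 4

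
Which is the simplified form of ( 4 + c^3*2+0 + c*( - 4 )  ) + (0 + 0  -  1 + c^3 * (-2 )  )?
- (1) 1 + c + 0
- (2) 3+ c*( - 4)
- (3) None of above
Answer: 2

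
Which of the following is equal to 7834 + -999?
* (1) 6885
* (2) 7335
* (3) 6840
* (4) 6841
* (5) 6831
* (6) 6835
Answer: 6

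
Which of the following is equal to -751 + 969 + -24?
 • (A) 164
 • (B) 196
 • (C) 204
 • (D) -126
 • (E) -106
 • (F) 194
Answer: F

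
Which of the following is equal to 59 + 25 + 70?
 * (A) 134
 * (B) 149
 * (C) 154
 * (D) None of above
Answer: C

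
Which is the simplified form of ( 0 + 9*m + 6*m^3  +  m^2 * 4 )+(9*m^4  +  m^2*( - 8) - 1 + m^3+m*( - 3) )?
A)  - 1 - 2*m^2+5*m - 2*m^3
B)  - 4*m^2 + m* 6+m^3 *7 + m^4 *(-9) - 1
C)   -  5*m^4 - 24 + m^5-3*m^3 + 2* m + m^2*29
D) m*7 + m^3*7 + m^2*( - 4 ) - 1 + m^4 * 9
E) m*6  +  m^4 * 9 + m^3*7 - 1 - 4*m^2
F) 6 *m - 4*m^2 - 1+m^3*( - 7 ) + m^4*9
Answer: E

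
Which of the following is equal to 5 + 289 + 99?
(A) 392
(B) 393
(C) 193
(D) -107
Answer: B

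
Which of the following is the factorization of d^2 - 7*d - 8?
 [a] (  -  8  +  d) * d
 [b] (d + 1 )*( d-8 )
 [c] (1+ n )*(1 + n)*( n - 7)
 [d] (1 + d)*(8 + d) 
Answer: b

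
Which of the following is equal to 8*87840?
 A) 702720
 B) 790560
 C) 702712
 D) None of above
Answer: A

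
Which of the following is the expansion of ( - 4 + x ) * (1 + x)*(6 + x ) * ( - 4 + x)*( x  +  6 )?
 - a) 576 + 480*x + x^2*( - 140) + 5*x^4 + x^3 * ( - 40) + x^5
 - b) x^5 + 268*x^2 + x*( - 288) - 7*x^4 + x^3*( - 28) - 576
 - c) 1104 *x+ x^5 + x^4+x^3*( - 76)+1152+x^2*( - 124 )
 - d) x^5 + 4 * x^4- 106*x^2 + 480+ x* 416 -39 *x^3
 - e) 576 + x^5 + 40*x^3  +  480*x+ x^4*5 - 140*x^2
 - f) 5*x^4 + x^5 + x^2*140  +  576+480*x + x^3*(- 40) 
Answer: a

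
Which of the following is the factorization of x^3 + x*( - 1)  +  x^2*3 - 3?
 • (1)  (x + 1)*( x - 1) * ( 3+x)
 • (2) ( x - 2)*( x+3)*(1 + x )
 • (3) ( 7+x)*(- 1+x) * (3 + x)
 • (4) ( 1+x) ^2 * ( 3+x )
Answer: 1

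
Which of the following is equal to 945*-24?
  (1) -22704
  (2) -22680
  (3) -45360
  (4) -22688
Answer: 2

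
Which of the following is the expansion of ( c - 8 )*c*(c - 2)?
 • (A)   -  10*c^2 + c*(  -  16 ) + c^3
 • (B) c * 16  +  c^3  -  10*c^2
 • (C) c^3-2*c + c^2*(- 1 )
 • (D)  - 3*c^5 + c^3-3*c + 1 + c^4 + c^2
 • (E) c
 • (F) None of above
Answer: B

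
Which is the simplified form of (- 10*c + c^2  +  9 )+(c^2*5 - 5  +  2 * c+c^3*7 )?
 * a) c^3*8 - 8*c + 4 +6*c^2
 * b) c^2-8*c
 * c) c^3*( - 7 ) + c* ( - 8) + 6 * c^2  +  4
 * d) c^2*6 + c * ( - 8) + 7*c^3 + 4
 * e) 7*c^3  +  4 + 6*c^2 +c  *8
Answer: d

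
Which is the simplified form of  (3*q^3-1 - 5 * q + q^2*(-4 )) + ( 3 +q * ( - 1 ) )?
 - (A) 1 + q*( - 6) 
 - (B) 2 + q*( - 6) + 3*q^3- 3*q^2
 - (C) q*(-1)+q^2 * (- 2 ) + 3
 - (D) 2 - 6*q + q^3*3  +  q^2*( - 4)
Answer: D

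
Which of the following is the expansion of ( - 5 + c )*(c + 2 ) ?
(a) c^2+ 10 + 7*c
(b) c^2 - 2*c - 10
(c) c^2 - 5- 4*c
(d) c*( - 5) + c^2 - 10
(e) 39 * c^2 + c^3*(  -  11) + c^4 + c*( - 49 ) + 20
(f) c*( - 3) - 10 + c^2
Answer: f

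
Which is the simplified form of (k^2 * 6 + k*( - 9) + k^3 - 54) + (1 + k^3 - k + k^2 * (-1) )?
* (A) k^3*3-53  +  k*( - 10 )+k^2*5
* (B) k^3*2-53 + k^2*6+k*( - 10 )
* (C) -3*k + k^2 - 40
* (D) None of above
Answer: D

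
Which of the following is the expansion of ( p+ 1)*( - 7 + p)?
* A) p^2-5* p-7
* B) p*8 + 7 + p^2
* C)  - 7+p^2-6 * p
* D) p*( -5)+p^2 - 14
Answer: C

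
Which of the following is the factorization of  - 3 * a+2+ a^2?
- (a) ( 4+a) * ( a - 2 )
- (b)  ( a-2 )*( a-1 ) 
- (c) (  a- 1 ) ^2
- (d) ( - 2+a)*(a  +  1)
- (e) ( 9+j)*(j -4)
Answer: b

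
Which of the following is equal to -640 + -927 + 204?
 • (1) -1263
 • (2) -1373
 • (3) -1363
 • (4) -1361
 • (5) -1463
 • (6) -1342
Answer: 3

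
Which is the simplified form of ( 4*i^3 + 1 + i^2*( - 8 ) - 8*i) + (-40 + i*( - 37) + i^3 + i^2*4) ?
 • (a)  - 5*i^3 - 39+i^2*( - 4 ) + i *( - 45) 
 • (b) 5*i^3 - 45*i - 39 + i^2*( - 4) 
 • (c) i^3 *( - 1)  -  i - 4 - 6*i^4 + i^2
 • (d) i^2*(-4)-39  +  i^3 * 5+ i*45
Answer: b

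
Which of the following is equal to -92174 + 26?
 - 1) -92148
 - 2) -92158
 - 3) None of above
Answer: 1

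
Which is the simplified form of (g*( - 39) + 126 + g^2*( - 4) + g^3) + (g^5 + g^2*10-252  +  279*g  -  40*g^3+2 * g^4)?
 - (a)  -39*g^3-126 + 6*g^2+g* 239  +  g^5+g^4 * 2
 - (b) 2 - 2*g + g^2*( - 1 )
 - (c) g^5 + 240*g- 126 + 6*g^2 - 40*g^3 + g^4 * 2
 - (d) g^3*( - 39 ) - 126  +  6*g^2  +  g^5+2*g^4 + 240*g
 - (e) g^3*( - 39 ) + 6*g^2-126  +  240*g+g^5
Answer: d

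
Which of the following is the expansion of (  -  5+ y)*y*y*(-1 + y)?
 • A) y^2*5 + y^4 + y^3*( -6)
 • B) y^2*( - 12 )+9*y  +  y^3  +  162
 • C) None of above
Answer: A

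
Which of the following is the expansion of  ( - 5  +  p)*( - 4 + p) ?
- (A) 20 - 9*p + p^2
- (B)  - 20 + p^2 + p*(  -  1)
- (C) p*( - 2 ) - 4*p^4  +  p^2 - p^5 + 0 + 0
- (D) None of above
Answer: A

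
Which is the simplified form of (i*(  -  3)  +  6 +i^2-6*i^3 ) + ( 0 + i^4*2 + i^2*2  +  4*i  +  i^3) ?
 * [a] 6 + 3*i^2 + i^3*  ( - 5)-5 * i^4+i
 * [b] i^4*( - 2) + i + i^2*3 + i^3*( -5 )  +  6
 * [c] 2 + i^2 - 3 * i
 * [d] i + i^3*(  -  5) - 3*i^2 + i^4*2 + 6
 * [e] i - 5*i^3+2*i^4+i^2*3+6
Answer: e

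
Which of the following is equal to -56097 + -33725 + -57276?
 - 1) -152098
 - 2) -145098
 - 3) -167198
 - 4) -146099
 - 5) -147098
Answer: 5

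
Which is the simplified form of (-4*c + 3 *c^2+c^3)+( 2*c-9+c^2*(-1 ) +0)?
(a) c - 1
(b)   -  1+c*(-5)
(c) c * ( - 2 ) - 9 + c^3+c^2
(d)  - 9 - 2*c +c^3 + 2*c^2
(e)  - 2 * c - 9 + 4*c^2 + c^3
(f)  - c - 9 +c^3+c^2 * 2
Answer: d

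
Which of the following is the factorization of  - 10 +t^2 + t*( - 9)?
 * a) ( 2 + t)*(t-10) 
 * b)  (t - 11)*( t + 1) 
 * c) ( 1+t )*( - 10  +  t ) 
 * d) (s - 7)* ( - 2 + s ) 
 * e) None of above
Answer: c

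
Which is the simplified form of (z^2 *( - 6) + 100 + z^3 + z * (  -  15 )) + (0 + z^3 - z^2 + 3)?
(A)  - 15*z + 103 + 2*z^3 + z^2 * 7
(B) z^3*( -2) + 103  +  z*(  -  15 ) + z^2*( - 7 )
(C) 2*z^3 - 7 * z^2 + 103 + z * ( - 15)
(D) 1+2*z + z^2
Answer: C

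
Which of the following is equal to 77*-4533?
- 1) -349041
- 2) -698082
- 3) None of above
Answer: 1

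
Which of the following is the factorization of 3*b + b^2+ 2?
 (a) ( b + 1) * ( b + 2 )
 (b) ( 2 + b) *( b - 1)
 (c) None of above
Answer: a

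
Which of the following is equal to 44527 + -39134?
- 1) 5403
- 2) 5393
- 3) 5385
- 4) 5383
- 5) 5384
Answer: 2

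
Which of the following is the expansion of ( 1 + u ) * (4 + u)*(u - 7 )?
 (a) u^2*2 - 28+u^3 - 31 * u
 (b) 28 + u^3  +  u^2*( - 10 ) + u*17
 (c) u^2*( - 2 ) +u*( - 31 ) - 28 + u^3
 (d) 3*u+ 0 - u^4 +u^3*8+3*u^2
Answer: c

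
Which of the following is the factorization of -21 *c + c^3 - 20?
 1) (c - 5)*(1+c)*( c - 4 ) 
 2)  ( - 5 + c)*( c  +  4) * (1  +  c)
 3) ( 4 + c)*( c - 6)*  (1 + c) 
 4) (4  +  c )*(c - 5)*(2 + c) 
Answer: 2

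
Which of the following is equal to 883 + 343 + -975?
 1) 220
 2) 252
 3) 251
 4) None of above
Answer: 3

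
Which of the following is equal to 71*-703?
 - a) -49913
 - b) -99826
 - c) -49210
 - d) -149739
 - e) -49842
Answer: a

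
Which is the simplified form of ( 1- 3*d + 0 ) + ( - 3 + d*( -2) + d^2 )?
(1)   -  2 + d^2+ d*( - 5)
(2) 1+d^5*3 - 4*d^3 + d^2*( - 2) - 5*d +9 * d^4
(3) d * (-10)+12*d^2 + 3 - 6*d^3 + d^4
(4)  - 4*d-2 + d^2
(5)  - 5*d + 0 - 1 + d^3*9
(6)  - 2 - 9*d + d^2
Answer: 1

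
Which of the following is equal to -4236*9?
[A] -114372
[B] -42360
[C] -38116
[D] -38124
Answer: D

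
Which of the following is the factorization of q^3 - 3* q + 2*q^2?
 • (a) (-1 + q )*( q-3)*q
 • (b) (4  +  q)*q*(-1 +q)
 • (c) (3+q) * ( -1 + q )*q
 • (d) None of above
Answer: c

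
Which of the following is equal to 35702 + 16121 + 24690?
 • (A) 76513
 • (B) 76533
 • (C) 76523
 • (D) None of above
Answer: A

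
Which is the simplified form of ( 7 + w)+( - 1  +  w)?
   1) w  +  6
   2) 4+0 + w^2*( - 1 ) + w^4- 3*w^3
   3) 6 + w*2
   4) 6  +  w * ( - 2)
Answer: 3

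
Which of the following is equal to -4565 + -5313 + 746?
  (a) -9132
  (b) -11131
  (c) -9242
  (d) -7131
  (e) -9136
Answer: a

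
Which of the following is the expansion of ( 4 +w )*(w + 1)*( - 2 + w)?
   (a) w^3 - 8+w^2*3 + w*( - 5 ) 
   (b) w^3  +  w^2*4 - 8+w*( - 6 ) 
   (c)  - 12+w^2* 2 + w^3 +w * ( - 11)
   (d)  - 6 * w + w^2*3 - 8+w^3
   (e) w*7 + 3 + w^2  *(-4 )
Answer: d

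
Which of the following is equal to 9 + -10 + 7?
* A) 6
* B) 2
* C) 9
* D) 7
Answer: A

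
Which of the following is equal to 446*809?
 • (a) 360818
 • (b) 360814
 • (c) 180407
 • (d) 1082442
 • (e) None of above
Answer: b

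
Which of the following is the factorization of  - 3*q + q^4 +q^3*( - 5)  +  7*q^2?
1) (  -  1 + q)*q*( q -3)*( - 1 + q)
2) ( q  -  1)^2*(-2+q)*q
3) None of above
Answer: 1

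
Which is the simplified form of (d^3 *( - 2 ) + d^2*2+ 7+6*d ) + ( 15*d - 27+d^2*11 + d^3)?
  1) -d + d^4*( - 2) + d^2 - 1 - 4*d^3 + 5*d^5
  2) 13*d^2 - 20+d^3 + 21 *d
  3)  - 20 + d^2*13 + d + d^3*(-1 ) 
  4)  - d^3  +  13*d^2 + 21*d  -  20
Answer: 4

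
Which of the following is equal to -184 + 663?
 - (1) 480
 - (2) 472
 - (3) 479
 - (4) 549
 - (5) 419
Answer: 3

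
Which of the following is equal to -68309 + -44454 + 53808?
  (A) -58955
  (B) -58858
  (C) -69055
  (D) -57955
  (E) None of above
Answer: A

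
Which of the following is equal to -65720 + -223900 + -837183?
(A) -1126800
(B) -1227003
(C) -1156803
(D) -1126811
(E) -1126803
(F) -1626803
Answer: E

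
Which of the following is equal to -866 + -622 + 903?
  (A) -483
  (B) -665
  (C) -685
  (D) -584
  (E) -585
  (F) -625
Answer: E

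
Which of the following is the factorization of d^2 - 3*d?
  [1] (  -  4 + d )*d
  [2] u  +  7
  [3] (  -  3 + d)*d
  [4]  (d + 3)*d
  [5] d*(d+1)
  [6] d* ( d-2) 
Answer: 3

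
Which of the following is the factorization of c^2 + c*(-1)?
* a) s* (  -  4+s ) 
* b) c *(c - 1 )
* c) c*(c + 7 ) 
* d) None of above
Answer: b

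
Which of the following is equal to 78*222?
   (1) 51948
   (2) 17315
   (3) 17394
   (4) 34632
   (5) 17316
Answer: 5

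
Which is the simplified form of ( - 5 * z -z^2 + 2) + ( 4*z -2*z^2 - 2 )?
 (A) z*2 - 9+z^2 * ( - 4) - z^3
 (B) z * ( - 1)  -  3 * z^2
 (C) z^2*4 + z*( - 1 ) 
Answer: B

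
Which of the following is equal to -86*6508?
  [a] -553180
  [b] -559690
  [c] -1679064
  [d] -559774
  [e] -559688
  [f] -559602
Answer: e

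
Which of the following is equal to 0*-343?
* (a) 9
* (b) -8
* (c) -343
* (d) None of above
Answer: d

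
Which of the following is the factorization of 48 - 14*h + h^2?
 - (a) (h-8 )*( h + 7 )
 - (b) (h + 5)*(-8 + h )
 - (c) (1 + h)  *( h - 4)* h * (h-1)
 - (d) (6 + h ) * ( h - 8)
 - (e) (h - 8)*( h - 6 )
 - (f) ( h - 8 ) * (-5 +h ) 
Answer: e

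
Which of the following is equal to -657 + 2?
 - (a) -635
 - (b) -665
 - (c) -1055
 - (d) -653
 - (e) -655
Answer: e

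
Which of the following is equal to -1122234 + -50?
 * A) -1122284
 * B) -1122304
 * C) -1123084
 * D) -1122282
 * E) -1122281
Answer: A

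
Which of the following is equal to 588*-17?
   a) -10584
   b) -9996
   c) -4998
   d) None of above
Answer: b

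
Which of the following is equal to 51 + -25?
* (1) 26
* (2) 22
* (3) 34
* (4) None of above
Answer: 1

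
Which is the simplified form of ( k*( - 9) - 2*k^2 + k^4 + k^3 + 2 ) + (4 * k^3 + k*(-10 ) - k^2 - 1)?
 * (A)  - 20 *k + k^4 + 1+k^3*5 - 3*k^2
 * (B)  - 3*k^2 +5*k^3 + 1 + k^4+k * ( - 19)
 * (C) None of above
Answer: B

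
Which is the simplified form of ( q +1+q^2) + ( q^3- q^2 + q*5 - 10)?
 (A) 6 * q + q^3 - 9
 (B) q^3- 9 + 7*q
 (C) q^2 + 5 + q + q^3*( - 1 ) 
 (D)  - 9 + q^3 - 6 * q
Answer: A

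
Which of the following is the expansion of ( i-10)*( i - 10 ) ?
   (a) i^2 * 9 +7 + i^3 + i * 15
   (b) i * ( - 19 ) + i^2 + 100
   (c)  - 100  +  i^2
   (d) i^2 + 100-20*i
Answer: d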